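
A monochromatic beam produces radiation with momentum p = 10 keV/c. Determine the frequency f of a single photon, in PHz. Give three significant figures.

In SI units: p = 10 keV/c = 5.3443 × 10^-24 kg·m/s.
Apply f = pc/h: f = 2.418 × 10^18 Hz.
Converting to PHz: f = 2418 PHz ≈ 2420 PHz.

2420 PHz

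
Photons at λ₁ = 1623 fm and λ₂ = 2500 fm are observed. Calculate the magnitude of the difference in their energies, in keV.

Using E = hc/λ: E₁ = 1.2239·10^-13 J, E₂ = 7.9458·10^-14 J.
|ΔE| = |1.2239·10^-13 − 7.9458·10^-14| = 4.29·10^-14 J = 268 keV.

268 keV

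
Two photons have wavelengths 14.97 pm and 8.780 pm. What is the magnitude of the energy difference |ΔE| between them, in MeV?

0.0584 MeV

Using E = hc/λ: E₁ = 1.3270 × 10^-14 J, E₂ = 2.2625 × 10^-14 J.
|ΔE| = |1.3270 × 10^-14 − 2.2625 × 10^-14| = 9.36 × 10^-15 J = 0.0584 MeV.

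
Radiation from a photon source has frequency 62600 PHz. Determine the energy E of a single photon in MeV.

Use h = 6.62607015e-34 J·s, 1 eV = 1.602176634e-19 J.
In SI units: f = 62600 PHz = 6.26e19 Hz.
For a photon E = hf, so E = 4.148e-14 J.
Converting to MeV: E = 0.2589 MeV ≈ 0.259 MeV.

0.259 MeV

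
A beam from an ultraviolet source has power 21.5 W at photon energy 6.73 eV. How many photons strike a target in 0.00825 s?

1.65e17 photons

Total energy: E_total = P·t = 21.5 × 0.00825 = 0.1774 J.
Per-photon energy: E = 1.078e-18 J.
N = E_total / E_photon = 1.65e17.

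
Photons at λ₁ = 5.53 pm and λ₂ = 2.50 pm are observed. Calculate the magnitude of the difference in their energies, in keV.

Using E = hc/λ: E₁ = 3.592 × 10^-14 J, E₂ = 7.946 × 10^-14 J.
|ΔE| = |3.592 × 10^-14 − 7.946 × 10^-14| = 4.35 × 10^-14 J = 272 keV.

272 keV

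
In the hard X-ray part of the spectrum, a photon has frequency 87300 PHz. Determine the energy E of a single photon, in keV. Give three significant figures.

361 keV

Convert to SI: f = 87300 PHz = 8.73 × 10^19 Hz.
Apply E = hf: E = 5.785 × 10^-14 J.
Converting to keV: E = 361.0 keV ≈ 361 keV.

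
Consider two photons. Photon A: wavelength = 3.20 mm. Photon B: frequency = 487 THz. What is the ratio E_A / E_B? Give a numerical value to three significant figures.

E_A = 6.208 × 10^-23 J (from wavelength = 3.20 mm, via E = hc/λ).
E_B = 3.227 × 10^-19 J (from frequency = 487 THz, via E = hf).
Ratio = 6.208 × 10^-23 / 3.227 × 10^-19 = 1.92 × 10^-4.

1.92 × 10^-4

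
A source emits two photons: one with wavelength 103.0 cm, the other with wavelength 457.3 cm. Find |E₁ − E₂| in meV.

9.33·10^-4 meV

Using E = hc/λ: E₁ = 1.9286·10^-25 J, E₂ = 4.3439·10^-26 J.
|ΔE| = |1.9286·10^-25 − 4.3439·10^-26| = 1.49·10^-25 J = 9.33·10^-4 meV.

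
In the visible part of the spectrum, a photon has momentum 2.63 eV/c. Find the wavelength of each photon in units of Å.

Use h = 6.62607015e-34 J·s, c = 2.99792458e8 m/s, 1 eV = 1.602176634e-19 J.
First convert: p = 2.63 eV/c = 1.4055e-27 kg·m/s.
Since λ = h/p for a photon, λ = 4.714e-7 m.
Converting to Å: λ = 4714 Å ≈ 4710 Å.

4710 Å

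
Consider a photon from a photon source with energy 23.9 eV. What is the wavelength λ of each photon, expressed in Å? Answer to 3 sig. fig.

(h = 6.62607015 × 10^-34 J·s, c = 2.99792458 × 10^8 m/s, 1 eV = 1.602176634 × 10^-19 J.)
Convert to SI: E = 23.9 eV = 3.8292 × 10^-18 J.
Since λ = hc/E for a photon, λ = 5.188 × 10^-8 m.
Converting to Å: λ = 518.8 Å ≈ 519 Å.

519 Å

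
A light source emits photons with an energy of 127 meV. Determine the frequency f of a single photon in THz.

30.7 THz

First convert: E = 127 meV = 2.0348 × 10^-20 J.
Since f = E/h for a photon, f = 3.071 × 10^13 Hz.
Converting to THz: f = 30.71 THz ≈ 30.7 THz.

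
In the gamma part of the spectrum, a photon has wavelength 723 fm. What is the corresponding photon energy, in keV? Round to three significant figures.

1710 keV

First convert: λ = 723 fm = 7.23e-13 m.
Apply E = hc/λ: E = 2.748e-13 J.
Converting to keV: E = 1715 keV ≈ 1710 keV.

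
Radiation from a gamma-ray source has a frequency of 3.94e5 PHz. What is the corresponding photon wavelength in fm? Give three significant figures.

Use c = 2.99792458e8 m/s.
First convert: f = 3.94e5 PHz = 3.94e20 Hz.
Apply λ = c/f: λ = 7.609e-13 m.
Converting to fm: λ = 760.9 fm ≈ 761 fm.

761 fm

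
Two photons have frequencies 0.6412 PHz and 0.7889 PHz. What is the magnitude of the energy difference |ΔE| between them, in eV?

Using E = hf: E₁ = 4.2486e-19 J, E₂ = 5.2273e-19 J.
|ΔE| = |4.2486e-19 − 5.2273e-19| = 9.79e-20 J = 0.611 eV.

0.611 eV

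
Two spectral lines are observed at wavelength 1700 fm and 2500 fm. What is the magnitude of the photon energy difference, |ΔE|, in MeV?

0.233 MeV

Using E = hc/λ: E₁ = 1.168·10^-13 J, E₂ = 7.946·10^-14 J.
|ΔE| = |1.168·10^-13 − 7.946·10^-14| = 3.74·10^-14 J = 0.233 MeV.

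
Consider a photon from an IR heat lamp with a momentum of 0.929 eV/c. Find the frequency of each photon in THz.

225 THz

Take h = 6.62607015e-34 J·s, c = 2.99792458e8 m/s, 1 eV = 1.602176634e-19 J.
Convert to SI: p = 0.929 eV/c = 4.9648e-28 kg·m/s.
For a photon f = pc/h, so f = 2.246e14 Hz.
Converting to THz: f = 224.6 THz ≈ 225 THz.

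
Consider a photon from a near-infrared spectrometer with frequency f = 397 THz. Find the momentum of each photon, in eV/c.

Take h = 6.62607015e-34 J·s, c = 2.99792458e8 m/s, 1 eV = 1.602176634e-19 J.
In SI units: f = 397 THz = 3.97e14 Hz.
Apply p = hf/c: p = 8.775e-28 kg·m/s.
Converting to eV/c: p = 1.642 eV/c ≈ 1.64 eV/c.

1.64 eV/c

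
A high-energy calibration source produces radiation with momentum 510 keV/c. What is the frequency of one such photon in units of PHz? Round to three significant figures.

(h = 6.62607015e-34 J·s, c = 2.99792458e8 m/s, 1 eV = 1.602176634e-19 J.)
Convert to SI: p = 510 keV/c = 2.7256e-22 kg·m/s.
Apply f = pc/h: f = 1.233e20 Hz.
Converting to PHz: f = 123300 PHz ≈ 1.23e5 PHz.

1.23e5 PHz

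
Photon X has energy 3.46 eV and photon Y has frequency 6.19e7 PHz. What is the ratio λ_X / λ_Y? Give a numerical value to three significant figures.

7.40e7

λ_X = 3.583e-7 m (from energy = 3.46 eV, via λ = hc/E).
λ_Y = 4.843e-15 m (from frequency = 6.19e7 PHz, via λ = c/f).
Ratio = 3.583e-7 / 4.843e-15 = 7.40e7.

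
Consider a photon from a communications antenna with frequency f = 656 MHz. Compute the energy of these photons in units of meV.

2.71e-3 meV

First convert: f = 656 MHz = 6.56e8 Hz.
The photon relation is E = hf, giving E = 4.347e-25 J.
Converting to meV: E = 0.002713 meV ≈ 2.71e-3 meV.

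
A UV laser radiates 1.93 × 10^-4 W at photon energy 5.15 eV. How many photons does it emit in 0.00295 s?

6.90 × 10^11 photons

Total energy: E_total = P·t = 1.93 × 10^-4 × 0.00295 = 5.693 × 10^-7 J.
Per-photon energy: E = 8.251 × 10^-19 J.
N = E_total / E_photon = 6.90 × 10^11.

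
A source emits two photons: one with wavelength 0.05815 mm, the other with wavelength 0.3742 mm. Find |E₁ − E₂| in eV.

0.0180 eV

Using E = hc/λ: E₁ = 3.4161e-21 J, E₂ = 5.3085e-22 J.
|ΔE| = |3.4161e-21 − 5.3085e-22| = 2.89e-21 J = 0.0180 eV.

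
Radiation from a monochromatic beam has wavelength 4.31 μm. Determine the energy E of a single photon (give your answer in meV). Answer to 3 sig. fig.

Take h = 6.62607015 × 10^-34 J·s, c = 2.99792458 × 10^8 m/s, 1 eV = 1.602176634 × 10^-19 J.
In SI units: λ = 4.31 μm = 4.31 × 10^-6 m.
For a photon E = hc/λ, so E = 4.609 × 10^-20 J.
Converting to meV: E = 287.7 meV ≈ 288 meV.

288 meV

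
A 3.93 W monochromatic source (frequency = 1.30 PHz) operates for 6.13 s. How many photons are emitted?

2.80e19 photons

Total energy: E_total = P·t = 3.93 × 6.13 = 24.09 J.
Per-photon energy: E = 8.614e-19 J.
N = E_total / E_photon = 2.80e19.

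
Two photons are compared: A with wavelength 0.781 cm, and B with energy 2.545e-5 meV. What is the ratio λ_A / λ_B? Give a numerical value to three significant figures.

λ_A = 0.007810 m (from wavelength = 0.781 cm, via λ given directly).
λ_B = 48.72 m (from energy = 2.545e-5 meV, via λ = hc/E).
Ratio = 0.007810 / 48.72 = 1.60e-4.

1.60e-4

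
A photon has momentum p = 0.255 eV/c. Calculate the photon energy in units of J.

Convert to SI: p = 0.255 eV/c = 1.3628e-28 kg·m/s.
The photon relation is E = pc, giving E = 4.086e-20 J.
So E ≈ 4.09e-20 J.

4.09e-20 J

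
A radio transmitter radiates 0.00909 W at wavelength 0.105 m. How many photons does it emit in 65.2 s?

3.13·10^23 photons

Total energy: E_total = P·t = 0.00909 × 65.2 = 0.5927 J.
Per-photon energy: E = 1.892·10^-24 J.
N = E_total / E_photon = 3.13·10^23.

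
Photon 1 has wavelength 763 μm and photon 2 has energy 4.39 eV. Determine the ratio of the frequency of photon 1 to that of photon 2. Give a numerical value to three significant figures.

3.70 × 10^-4

f_1 = 3.929 × 10^11 Hz (from wavelength = 763 μm, via f = c/λ).
f_2 = 1.061 × 10^15 Hz (from energy = 4.39 eV, via f = E/h).
Ratio = 3.929 × 10^11 / 1.061 × 10^15 = 3.70 × 10^-4.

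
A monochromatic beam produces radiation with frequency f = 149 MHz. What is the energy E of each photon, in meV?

Take h = 6.62607015e-34 J·s, 1 eV = 1.602176634e-19 J.
Convert to SI: f = 149 MHz = 1.49e8 Hz.
Apply E = hf: E = 9.873e-26 J.
Converting to meV: E = 6.162e-4 meV ≈ 6.16e-4 meV.

6.16e-4 meV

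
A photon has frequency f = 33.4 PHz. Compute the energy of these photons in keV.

0.138 keV

Use h = 6.62607015 × 10^-34 J·s, 1 eV = 1.602176634 × 10^-19 J.
In SI units: f = 33.4 PHz = 3.34 × 10^16 Hz.
The photon relation is E = hf, giving E = 2.213 × 10^-17 J.
Converting to keV: E = 0.1381 keV ≈ 0.138 keV.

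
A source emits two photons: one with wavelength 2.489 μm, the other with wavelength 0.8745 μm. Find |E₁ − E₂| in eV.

0.920 eV

Using E = hc/λ: E₁ = 7.9809e-20 J, E₂ = 2.2715e-19 J.
|ΔE| = |7.9809e-20 − 2.2715e-19| = 1.47e-19 J = 0.920 eV.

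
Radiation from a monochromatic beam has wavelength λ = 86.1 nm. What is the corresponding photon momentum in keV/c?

Use h = 6.62607015e-34 J·s, c = 2.99792458e8 m/s, 1 eV = 1.602176634e-19 J.
First convert: λ = 86.1 nm = 8.61e-8 m.
Apply p = h/λ: p = 7.696e-27 kg·m/s.
Converting to keV/c: p = 0.01440 keV/c ≈ 0.0144 keV/c.

0.0144 keV/c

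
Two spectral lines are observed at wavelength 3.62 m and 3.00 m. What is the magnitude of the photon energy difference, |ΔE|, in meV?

Using E = hc/λ: E₁ = 5.487e-26 J, E₂ = 6.621e-26 J.
|ΔE| = |5.487e-26 − 6.621e-26| = 1.13e-26 J = 7.08e-5 meV.

7.08e-5 meV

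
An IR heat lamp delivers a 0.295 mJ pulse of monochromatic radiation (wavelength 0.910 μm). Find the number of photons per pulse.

1.35e15 photons

Per-photon energy: E = 2.183e-19 J (from wavelength = 0.910 μm).
N = E_total / E_photon = 2.95e-4 J / 2.183e-19 J = 1.35e15.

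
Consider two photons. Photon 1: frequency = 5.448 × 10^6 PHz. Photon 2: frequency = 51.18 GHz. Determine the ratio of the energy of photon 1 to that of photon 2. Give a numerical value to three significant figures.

E_1 = 3.610 × 10^-12 J (from frequency = 5.448 × 10^6 PHz, via E = hf).
E_2 = 3.391 × 10^-23 J (from frequency = 51.18 GHz, via E = hf).
Ratio = 3.610 × 10^-12 / 3.391 × 10^-23 = 1.06 × 10^11.

1.06 × 10^11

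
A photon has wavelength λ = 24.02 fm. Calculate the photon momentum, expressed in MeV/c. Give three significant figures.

Use h = 6.62607015e-34 J·s, c = 2.99792458e8 m/s, 1 eV = 1.602176634e-19 J.
Convert to SI: λ = 24.02 fm = 2.402e-14 m.
For a photon p = h/λ, so p = 2.759e-20 kg·m/s.
Converting to MeV/c: p = 51.62 MeV/c ≈ 51.6 MeV/c.

51.6 MeV/c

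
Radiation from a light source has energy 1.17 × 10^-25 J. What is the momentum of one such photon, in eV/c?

Use c = 2.99792458 × 10^8 m/s, 1 eV = 1.602176634 × 10^-19 J.
Since p = E/c for a photon, p = 3.903 × 10^-34 kg·m/s.
Converting to eV/c: p = 7.303 × 10^-7 eV/c ≈ 7.30 × 10^-7 eV/c.

7.30 × 10^-7 eV/c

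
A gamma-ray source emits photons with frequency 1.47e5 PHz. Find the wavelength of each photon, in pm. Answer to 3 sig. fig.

2.04 pm

In SI units: f = 1.47e5 PHz = 1.47e20 Hz.
Apply λ = c/f: λ = 2.039e-12 m.
Converting to pm: λ = 2.039 pm ≈ 2.04 pm.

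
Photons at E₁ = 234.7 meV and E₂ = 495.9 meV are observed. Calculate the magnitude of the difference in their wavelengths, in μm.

2.78 μm

Using λ = hc/E: λ₁ = 5.2827e-6 m, λ₂ = 2.5002e-6 m.
|Δλ| = |5.2827e-6 − 2.5002e-6| = 2.78e-6 m = 2.78 μm.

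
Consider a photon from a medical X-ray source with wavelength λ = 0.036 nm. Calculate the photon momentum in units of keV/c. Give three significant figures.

(h = 6.62607015e-34 J·s, c = 2.99792458e8 m/s, 1 eV = 1.602176634e-19 J.)
In SI units: λ = 0.036 nm = 3.6e-11 m.
Since p = h/λ for a photon, p = 1.841e-23 kg·m/s.
Converting to keV/c: p = 34.44 keV/c ≈ 34.4 keV/c.

34.4 keV/c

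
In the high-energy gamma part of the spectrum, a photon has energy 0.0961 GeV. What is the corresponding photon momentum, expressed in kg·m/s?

In SI units: E = 0.0961 GeV = 1.5397e-11 J.
Since p = E/c for a photon, p = 5.136e-20 kg·m/s.
So p ≈ 5.14e-20 kg·m/s.

5.14e-20 kg·m/s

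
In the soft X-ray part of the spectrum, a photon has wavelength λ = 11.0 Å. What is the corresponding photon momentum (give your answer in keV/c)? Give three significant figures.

1.13 keV/c

Use h = 6.62607015 × 10^-34 J·s, c = 2.99792458 × 10^8 m/s, 1 eV = 1.602176634 × 10^-19 J.
First convert: λ = 11.0 Å = 1.10 × 10^-9 m.
Since p = h/λ for a photon, p = 6.024 × 10^-25 kg·m/s.
Converting to keV/c: p = 1.127 keV/c ≈ 1.13 keV/c.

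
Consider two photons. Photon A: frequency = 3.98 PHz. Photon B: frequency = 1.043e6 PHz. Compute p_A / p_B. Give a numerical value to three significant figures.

3.82e-6

p_A = 8.797e-27 kg·m/s (from frequency = 3.98 PHz, via p = hf/c).
p_B = 2.305e-21 kg·m/s (from frequency = 1.043e6 PHz, via p = hf/c).
Ratio = 8.797e-27 / 2.305e-21 = 3.82e-6.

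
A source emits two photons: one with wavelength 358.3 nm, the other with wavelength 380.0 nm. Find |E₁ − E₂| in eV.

Using E = hc/λ: E₁ = 5.5441 × 10^-19 J, E₂ = 5.2275 × 10^-19 J.
|ΔE| = |5.5441 × 10^-19 − 5.2275 × 10^-19| = 3.17 × 10^-20 J = 0.198 eV.

0.198 eV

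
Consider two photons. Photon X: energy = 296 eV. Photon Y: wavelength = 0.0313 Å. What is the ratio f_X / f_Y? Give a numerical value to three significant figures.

f_X = 7.157e16 Hz (from energy = 296 eV, via f = E/h).
f_Y = 9.578e19 Hz (from wavelength = 0.0313 Å, via f = c/λ).
Ratio = 7.157e16 / 9.578e19 = 7.47e-4.

7.47e-4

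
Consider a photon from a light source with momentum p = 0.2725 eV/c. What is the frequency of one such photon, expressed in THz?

65.9 THz

First convert: p = 0.2725 eV/c = 1.4563e-28 kg·m/s.
For a photon f = pc/h, so f = 6.589e13 Hz.
Converting to THz: f = 65.89 THz ≈ 65.9 THz.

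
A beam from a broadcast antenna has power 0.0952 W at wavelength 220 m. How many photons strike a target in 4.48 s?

Total energy: E_total = P·t = 0.0952 × 4.48 = 0.4265 J.
Per-photon energy: E = 9.029e-28 J.
N = E_total / E_photon = 4.72e26.

4.72e26 photons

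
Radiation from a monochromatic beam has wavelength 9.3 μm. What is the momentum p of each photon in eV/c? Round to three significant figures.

Convert to SI: λ = 9.3 μm = 9.3e-6 m.
For a photon p = h/λ, so p = 7.125e-29 kg·m/s.
Converting to eV/c: p = 0.1333 eV/c ≈ 0.133 eV/c.

0.133 eV/c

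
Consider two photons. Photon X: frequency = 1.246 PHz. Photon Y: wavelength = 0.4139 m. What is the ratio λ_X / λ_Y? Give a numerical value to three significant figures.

λ_X = 2.406 × 10^-7 m (from frequency = 1.246 PHz, via λ = c/f).
λ_Y = 0.4139 m (from wavelength = 0.4139 m, via λ given directly).
Ratio = 2.406 × 10^-7 / 0.4139 = 5.81 × 10^-7.

5.81 × 10^-7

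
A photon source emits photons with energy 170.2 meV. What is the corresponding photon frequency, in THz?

41.2 THz

Convert to SI: E = 170.2 meV = 2.7269e-20 J.
Since f = E/h for a photon, f = 4.115e13 Hz.
Converting to THz: f = 41.15 THz ≈ 41.2 THz.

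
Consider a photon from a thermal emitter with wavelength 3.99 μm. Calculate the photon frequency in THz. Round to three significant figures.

75.1 THz

(c = 2.99792458e8 m/s.)
First convert: λ = 3.99 μm = 3.99e-6 m.
For a photon f = c/λ, so f = 7.514e13 Hz.
Converting to THz: f = 75.14 THz ≈ 75.1 THz.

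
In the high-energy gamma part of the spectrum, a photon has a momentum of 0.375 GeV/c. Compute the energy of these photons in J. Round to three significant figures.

Take c = 2.99792458e8 m/s, 1 eV = 1.602176634e-19 J.
In SI units: p = 0.375 GeV/c = 2.0041e-19 kg·m/s.
Since E = pc for a photon, E = 6.008e-11 J.
So E ≈ 6.01e-11 J.

6.01e-11 J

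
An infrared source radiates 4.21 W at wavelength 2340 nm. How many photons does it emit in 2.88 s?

1.43·10^20 photons

Total energy: E_total = P·t = 4.21 × 2.88 = 12.12 J.
Per-photon energy: E = 8.489·10^-20 J.
N = E_total / E_photon = 1.43·10^20.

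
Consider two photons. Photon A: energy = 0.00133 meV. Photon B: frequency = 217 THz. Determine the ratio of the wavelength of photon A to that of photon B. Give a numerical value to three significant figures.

λ_A = 0.9322 m (from energy = 0.00133 meV, via λ = hc/E).
λ_B = 1.382 × 10^-6 m (from frequency = 217 THz, via λ = c/f).
Ratio = 0.9322 / 1.382 × 10^-6 = 6.75 × 10^5.

6.75 × 10^5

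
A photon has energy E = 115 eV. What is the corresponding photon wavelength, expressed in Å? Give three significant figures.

Take h = 6.62607015e-34 J·s, c = 2.99792458e8 m/s, 1 eV = 1.602176634e-19 J.
Convert to SI: E = 115 eV = 1.8425e-17 J.
For a photon λ = hc/E, so λ = 1.078e-8 m.
Converting to Å: λ = 107.8 Å ≈ 108 Å.

108 Å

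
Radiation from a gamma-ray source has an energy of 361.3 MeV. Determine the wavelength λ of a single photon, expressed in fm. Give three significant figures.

3.43 fm

Use h = 6.62607015 × 10^-34 J·s, c = 2.99792458 × 10^8 m/s, 1 eV = 1.602176634 × 10^-19 J.
In SI units: E = 361.3 MeV = 5.7887 × 10^-11 J.
The photon relation is λ = hc/E, giving λ = 3.432 × 10^-15 m.
Converting to fm: λ = 3.432 fm ≈ 3.43 fm.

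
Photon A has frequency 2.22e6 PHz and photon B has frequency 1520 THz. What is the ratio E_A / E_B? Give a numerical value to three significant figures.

E_A = 1.471e-12 J (from frequency = 2.22e6 PHz, via E = hf).
E_B = 1.007e-18 J (from frequency = 1520 THz, via E = hf).
Ratio = 1.471e-12 / 1.007e-18 = 1.46e6.

1.46e6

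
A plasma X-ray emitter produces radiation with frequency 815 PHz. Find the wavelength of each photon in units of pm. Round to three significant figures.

368 pm

Use c = 2.99792458·10^8 m/s.
Convert to SI: f = 815 PHz = 8.15·10^17 Hz.
Since λ = c/f for a photon, λ = 3.678·10^-10 m.
Converting to pm: λ = 367.8 pm ≈ 368 pm.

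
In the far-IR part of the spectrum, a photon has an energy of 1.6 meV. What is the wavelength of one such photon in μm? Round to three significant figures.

Use h = 6.62607015 × 10^-34 J·s, c = 2.99792458 × 10^8 m/s, 1 eV = 1.602176634 × 10^-19 J.
In SI units: E = 1.6 meV = 2.5635 × 10^-22 J.
Since λ = hc/E for a photon, λ = 7.749 × 10^-4 m.
Converting to μm: λ = 774.9 μm ≈ 775 μm.

775 μm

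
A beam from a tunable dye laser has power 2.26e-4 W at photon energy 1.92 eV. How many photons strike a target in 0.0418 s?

Total energy: E_total = P·t = 2.26e-4 × 0.0418 = 9.447e-6 J.
Per-photon energy: E = 3.076e-19 J.
N = E_total / E_photon = 3.07e13.

3.07e13 photons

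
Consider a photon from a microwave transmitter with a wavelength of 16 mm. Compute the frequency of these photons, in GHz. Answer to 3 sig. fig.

18.7 GHz

In SI units: λ = 16 mm = 0.016 m.
For a photon f = c/λ, so f = 1.874 × 10^10 Hz.
Converting to GHz: f = 18.74 GHz ≈ 18.7 GHz.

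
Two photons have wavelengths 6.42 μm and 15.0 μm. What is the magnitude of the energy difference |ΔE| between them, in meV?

110 meV

Using E = hc/λ: E₁ = 3.094e-20 J, E₂ = 1.324e-20 J.
|ΔE| = |3.094e-20 − 1.324e-20| = 1.77e-20 J = 110 meV.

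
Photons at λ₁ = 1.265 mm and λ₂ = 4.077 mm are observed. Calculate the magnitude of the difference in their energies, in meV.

Using E = hc/λ: E₁ = 1.5703e-22 J, E₂ = 4.8723e-23 J.
|ΔE| = |1.5703e-22 − 4.8723e-23| = 1.08e-22 J = 0.676 meV.

0.676 meV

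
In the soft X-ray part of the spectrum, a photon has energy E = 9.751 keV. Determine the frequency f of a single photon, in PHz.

Convert to SI: E = 9.751 keV = 1.5623·10^-15 J.
For a photon f = E/h, so f = 2.358·10^18 Hz.
Converting to PHz: f = 2358 PHz ≈ 2360 PHz.

2360 PHz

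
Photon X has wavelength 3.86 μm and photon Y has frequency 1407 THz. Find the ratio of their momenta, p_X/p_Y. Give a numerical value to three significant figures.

0.0552

p_X = 1.717 × 10^-28 kg·m/s (from wavelength = 3.86 μm, via p = h/λ).
p_Y = 3.110 × 10^-27 kg·m/s (from frequency = 1407 THz, via p = hf/c).
Ratio = 1.717 × 10^-28 / 3.110 × 10^-27 = 0.0552.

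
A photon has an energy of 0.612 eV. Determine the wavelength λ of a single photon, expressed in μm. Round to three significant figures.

Convert to SI: E = 0.612 eV = 9.8053 × 10^-20 J.
For a photon λ = hc/E, so λ = 2.026 × 10^-6 m.
Converting to μm: λ = 2.026 μm ≈ 2.03 μm.

2.03 μm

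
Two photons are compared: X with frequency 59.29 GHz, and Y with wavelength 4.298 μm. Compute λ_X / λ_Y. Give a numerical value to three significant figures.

λ_X = 0.005056 m (from frequency = 59.29 GHz, via λ = c/f).
λ_Y = 4.298·10^-6 m (from wavelength = 4.298 μm, via λ given directly).
Ratio = 0.005056 / 4.298·10^-6 = 1180.

1180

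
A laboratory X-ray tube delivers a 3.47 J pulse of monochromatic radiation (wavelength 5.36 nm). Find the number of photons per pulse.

Per-photon energy: E = 3.706 × 10^-17 J (from wavelength = 5.36 nm).
N = E_total / E_photon = 3.47 J / 3.706 × 10^-17 J = 9.36 × 10^16.

9.36 × 10^16 photons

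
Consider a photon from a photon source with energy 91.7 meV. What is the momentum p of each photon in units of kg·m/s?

In SI units: E = 91.7 meV = 1.4692e-20 J.
Apply p = E/c: p = 4.901e-29 kg·m/s.
So p ≈ 4.90e-29 kg·m/s.

4.90e-29 kg·m/s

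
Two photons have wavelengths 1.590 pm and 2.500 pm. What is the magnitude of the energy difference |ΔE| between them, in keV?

284 keV

Using E = hc/λ: E₁ = 1.2493e-13 J, E₂ = 7.9458e-14 J.
|ΔE| = |1.2493e-13 − 7.9458e-14| = 4.55e-14 J = 284 keV.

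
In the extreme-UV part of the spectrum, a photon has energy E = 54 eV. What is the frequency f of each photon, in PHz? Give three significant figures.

13.1 PHz

Take h = 6.62607015e-34 J·s, 1 eV = 1.602176634e-19 J.
First convert: E = 54 eV = 8.6518e-18 J.
Apply f = E/h: f = 1.306e16 Hz.
Converting to PHz: f = 13.06 PHz ≈ 13.1 PHz.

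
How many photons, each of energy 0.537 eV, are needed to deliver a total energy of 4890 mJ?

5.68e19 photons

Per-photon energy: E = 8.604e-20 J (from energy = 0.537 eV).
N = E_total / E_photon = 4.89 J / 8.604e-20 J = 5.68e19.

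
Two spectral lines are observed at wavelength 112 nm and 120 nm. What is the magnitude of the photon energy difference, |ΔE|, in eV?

0.738 eV

Using E = hc/λ: E₁ = 1.774 × 10^-18 J, E₂ = 1.655 × 10^-18 J.
|ΔE| = |1.774 × 10^-18 − 1.655 × 10^-18| = 1.18 × 10^-19 J = 0.738 eV.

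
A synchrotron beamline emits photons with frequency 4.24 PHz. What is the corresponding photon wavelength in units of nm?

70.7 nm

(c = 2.99792458e8 m/s.)
In SI units: f = 4.24 PHz = 4.24e15 Hz.
For a photon λ = c/f, so λ = 7.071e-8 m.
Converting to nm: λ = 70.71 nm ≈ 70.7 nm.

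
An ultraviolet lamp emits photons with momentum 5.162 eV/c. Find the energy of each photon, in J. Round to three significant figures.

(c = 2.99792458 × 10^8 m/s, 1 eV = 1.602176634 × 10^-19 J.)
Convert to SI: p = 5.162 eV/c = 2.7587 × 10^-27 kg·m/s.
The photon relation is E = pc, giving E = 8.270 × 10^-19 J.
So E ≈ 8.27 × 10^-19 J.

8.27 × 10^-19 J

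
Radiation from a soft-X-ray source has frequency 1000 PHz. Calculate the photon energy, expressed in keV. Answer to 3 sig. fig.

(h = 6.62607015e-34 J·s, 1 eV = 1.602176634e-19 J.)
In SI units: f = 1000 PHz = 1.0e18 Hz.
Since E = hf for a photon, E = 6.626e-16 J.
Converting to keV: E = 4.136 keV ≈ 4.14 keV.

4.14 keV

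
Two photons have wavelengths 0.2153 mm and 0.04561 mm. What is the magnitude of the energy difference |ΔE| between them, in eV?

Using E = hc/λ: E₁ = 9.2264e-22 J, E₂ = 4.3553e-21 J.
|ΔE| = |9.2264e-22 − 4.3553e-21| = 3.43e-21 J = 0.0214 eV.

0.0214 eV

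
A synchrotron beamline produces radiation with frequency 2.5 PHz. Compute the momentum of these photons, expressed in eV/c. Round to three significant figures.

Use h = 6.62607015 × 10^-34 J·s, c = 2.99792458 × 10^8 m/s, 1 eV = 1.602176634 × 10^-19 J.
First convert: f = 2.5 PHz = 2.5 × 10^15 Hz.
For a photon p = hf/c, so p = 5.526 × 10^-27 kg·m/s.
Converting to eV/c: p = 10.34 eV/c ≈ 10.3 eV/c.

10.3 eV/c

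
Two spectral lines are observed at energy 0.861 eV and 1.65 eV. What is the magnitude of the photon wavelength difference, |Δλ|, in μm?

0.689 μm

Using λ = hc/E: λ₁ = 1.440e-6 m, λ₂ = 7.514e-7 m.
|Δλ| = |1.440e-6 − 7.514e-7| = 6.89e-7 m = 0.689 μm.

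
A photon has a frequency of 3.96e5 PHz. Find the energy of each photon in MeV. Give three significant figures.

Use h = 6.62607015e-34 J·s, 1 eV = 1.602176634e-19 J.
First convert: f = 3.96e5 PHz = 3.96e20 Hz.
The photon relation is E = hf, giving E = 2.624e-13 J.
Converting to MeV: E = 1.638 MeV ≈ 1.64 MeV.

1.64 MeV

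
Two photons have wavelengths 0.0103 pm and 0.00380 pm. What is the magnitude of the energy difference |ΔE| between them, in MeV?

Using E = hc/λ: E₁ = 1.929e-11 J, E₂ = 5.227e-11 J.
|ΔE| = |1.929e-11 − 5.227e-11| = 3.30e-11 J = 206 MeV.

206 MeV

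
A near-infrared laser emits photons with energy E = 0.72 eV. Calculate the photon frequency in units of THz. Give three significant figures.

174 THz

(h = 6.62607015e-34 J·s, 1 eV = 1.602176634e-19 J.)
First convert: E = 0.72 eV = 1.1536e-19 J.
Since f = E/h for a photon, f = 1.741e14 Hz.
Converting to THz: f = 174.1 THz ≈ 174 THz.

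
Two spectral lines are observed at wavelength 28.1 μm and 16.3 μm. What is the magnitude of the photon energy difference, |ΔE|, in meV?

31.9 meV

Using E = hc/λ: E₁ = 7.069 × 10^-21 J, E₂ = 1.219 × 10^-20 J.
|ΔE| = |7.069 × 10^-21 − 1.219 × 10^-20| = 5.12 × 10^-21 J = 31.9 meV.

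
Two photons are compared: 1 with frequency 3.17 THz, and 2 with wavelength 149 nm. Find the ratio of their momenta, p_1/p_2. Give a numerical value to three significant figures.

p_1 = 7.006e-30 kg·m/s (from frequency = 3.17 THz, via p = hf/c).
p_2 = 4.447e-27 kg·m/s (from wavelength = 149 nm, via p = h/λ).
Ratio = 7.006e-30 / 4.447e-27 = 1.58e-3.

1.58e-3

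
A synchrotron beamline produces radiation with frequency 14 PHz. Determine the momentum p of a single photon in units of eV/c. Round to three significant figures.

Take h = 6.62607015·10^-34 J·s, c = 2.99792458·10^8 m/s, 1 eV = 1.602176634·10^-19 J.
First convert: f = 14 PHz = 1.4·10^16 Hz.
Since p = hf/c for a photon, p = 3.094·10^-26 kg·m/s.
Converting to eV/c: p = 57.90 eV/c ≈ 57.9 eV/c.

57.9 eV/c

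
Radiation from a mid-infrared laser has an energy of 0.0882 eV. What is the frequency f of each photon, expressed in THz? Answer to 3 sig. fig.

(h = 6.62607015e-34 J·s, 1 eV = 1.602176634e-19 J.)
Convert to SI: E = 0.0882 eV = 1.4131e-20 J.
Since f = E/h for a photon, f = 2.133e13 Hz.
Converting to THz: f = 21.33 THz ≈ 21.3 THz.

21.3 THz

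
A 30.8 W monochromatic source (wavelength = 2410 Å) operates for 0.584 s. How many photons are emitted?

Total energy: E_total = P·t = 30.8 × 0.584 = 17.99 J.
Per-photon energy: E = 8.243e-19 J.
N = E_total / E_photon = 2.18e19.

2.18e19 photons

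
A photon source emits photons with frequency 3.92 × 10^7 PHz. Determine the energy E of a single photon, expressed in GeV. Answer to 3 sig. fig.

Use h = 6.62607015 × 10^-34 J·s, 1 eV = 1.602176634 × 10^-19 J.
In SI units: f = 3.92 × 10^7 PHz = 3.92 × 10^22 Hz.
Apply E = hf: E = 2.597 × 10^-11 J.
Converting to GeV: E = 0.1621 GeV ≈ 0.162 GeV.

0.162 GeV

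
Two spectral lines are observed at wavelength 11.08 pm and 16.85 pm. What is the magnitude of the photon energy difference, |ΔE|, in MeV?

Using E = hc/λ: E₁ = 1.7928 × 10^-14 J, E₂ = 1.1789 × 10^-14 J.
|ΔE| = |1.7928 × 10^-14 − 1.1789 × 10^-14| = 6.14 × 10^-15 J = 0.0383 MeV.

0.0383 MeV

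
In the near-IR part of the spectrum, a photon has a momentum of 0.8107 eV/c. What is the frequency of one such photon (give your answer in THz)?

In SI units: p = 0.8107 eV/c = 4.3326e-28 kg·m/s.
The photon relation is f = pc/h, giving f = 1.960e14 Hz.
Converting to THz: f = 196.0 THz ≈ 196 THz.

196 THz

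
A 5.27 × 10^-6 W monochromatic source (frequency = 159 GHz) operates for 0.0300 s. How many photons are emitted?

Total energy: E_total = P·t = 5.27 × 10^-6 × 0.0300 = 1.581 × 10^-7 J.
Per-photon energy: E = 1.054 × 10^-22 J.
N = E_total / E_photon = 1.50 × 10^15.

1.50 × 10^15 photons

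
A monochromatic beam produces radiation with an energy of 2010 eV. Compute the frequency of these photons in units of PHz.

486 PHz

First convert: E = 2010 eV = 3.2204 × 10^-16 J.
The photon relation is f = E/h, giving f = 4.860 × 10^17 Hz.
Converting to PHz: f = 486.0 PHz ≈ 486 PHz.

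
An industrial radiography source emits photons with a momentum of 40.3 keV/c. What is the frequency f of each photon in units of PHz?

Convert to SI: p = 40.3 keV/c = 2.1537 × 10^-23 kg·m/s.
For a photon f = pc/h, so f = 9.744 × 10^18 Hz.
Converting to PHz: f = 9744 PHz ≈ 9740 PHz.

9740 PHz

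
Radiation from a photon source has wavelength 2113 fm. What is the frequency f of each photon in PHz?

First convert: λ = 2113 fm = 2.113 × 10^-12 m.
Apply f = c/λ: f = 1.419 × 10^20 Hz.
Converting to PHz: f = 141900 PHz ≈ 1.42 × 10^5 PHz.

1.42 × 10^5 PHz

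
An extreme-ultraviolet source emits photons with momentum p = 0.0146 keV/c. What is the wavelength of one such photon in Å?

849 Å

Take h = 6.62607015·10^-34 J·s, c = 2.99792458·10^8 m/s, 1 eV = 1.602176634·10^-19 J.
First convert: p = 0.0146 keV/c = 7.8027·10^-27 kg·m/s.
Since λ = h/p for a photon, λ = 8.492·10^-8 m.
Converting to Å: λ = 849.2 Å ≈ 849 Å.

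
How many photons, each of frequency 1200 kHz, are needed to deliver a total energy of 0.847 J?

Per-photon energy: E = 7.951 × 10^-28 J (from frequency = 1200 kHz).
N = E_total / E_photon = 0.847 J / 7.951 × 10^-28 J = 1.07 × 10^27.

1.07 × 10^27 photons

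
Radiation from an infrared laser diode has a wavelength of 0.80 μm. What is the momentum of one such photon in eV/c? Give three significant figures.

In SI units: λ = 0.80 μm = 8.0e-7 m.
The photon relation is p = h/λ, giving p = 8.283e-28 kg·m/s.
Converting to eV/c: p = 1.550 eV/c ≈ 1.55 eV/c.

1.55 eV/c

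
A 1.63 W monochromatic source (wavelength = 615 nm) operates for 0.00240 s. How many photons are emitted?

1.21e16 photons

Total energy: E_total = P·t = 1.63 × 0.00240 = 0.003912 J.
Per-photon energy: E = 3.230e-19 J.
N = E_total / E_photon = 1.21e16.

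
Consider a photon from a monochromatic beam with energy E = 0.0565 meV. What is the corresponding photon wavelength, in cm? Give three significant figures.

In SI units: E = 0.0565 meV = 9.0523·10^-24 J.
For a photon λ = hc/E, so λ = 0.02194 m.
Converting to cm: λ = 2.194 cm ≈ 2.19 cm.

2.19 cm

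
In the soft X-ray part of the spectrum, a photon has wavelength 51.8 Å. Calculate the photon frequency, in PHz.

57.9 PHz

First convert: λ = 51.8 Å = 5.18·10^-9 m.
Apply f = c/λ: f = 5.787·10^16 Hz.
Converting to PHz: f = 57.87 PHz ≈ 57.9 PHz.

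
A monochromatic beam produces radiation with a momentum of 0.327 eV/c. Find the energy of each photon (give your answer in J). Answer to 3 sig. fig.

Convert to SI: p = 0.327 eV/c = 1.7476e-28 kg·m/s.
For a photon E = pc, so E = 5.239e-20 J.
So E ≈ 5.24e-20 J.

5.24e-20 J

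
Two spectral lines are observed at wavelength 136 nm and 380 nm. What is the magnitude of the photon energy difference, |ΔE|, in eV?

5.85 eV

Using E = hc/λ: E₁ = 1.461e-18 J, E₂ = 5.227e-19 J.
|ΔE| = |1.461e-18 − 5.227e-19| = 9.38e-19 J = 5.85 eV.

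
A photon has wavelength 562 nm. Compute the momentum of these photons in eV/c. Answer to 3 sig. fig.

First convert: λ = 562 nm = 5.62·10^-7 m.
For a photon p = h/λ, so p = 1.179·10^-27 kg·m/s.
Converting to eV/c: p = 2.206 eV/c ≈ 2.21 eV/c.

2.21 eV/c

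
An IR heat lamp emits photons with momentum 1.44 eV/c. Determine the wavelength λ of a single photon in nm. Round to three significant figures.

Take h = 6.62607015·10^-34 J·s, c = 2.99792458·10^8 m/s, 1 eV = 1.602176634·10^-19 J.
In SI units: p = 1.44 eV/c = 7.6958·10^-28 kg·m/s.
For a photon λ = h/p, so λ = 8.610·10^-7 m.
Converting to nm: λ = 861.0 nm ≈ 861 nm.

861 nm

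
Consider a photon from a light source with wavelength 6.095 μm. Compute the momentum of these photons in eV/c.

0.203 eV/c

First convert: λ = 6.095 μm = 6.095e-6 m.
The photon relation is p = h/λ, giving p = 1.087e-28 kg·m/s.
Converting to eV/c: p = 0.2034 eV/c ≈ 0.203 eV/c.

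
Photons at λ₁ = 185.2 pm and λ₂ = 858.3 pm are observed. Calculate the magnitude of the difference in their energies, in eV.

5250 eV

Using E = hc/λ: E₁ = 1.0726e-15 J, E₂ = 2.3144e-16 J.
|ΔE| = |1.0726e-15 − 2.3144e-16| = 8.41e-16 J = 5250 eV.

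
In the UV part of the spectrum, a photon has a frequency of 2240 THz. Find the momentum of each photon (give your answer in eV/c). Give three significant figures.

Take h = 6.62607015e-34 J·s, c = 2.99792458e8 m/s, 1 eV = 1.602176634e-19 J.
First convert: f = 2240 THz = 2.24e15 Hz.
For a photon p = hf/c, so p = 4.951e-27 kg·m/s.
Converting to eV/c: p = 9.264 eV/c ≈ 9.26 eV/c.

9.26 eV/c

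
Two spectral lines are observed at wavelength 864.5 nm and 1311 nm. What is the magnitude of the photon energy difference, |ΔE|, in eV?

0.488 eV

Using E = hc/λ: E₁ = 2.2978·10^-19 J, E₂ = 1.5152·10^-19 J.
|ΔE| = |2.2978·10^-19 − 1.5152·10^-19| = 7.83·10^-20 J = 0.488 eV.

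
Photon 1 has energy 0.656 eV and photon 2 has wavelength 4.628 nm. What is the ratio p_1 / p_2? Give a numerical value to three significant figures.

2.45e-3

p_1 = 3.506e-28 kg·m/s (from energy = 0.656 eV, via p = E/c).
p_2 = 1.432e-25 kg·m/s (from wavelength = 4.628 nm, via p = h/λ).
Ratio = 3.506e-28 / 1.432e-25 = 2.45e-3.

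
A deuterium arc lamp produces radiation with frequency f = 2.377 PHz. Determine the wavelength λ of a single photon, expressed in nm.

126 nm

(c = 2.99792458·10^8 m/s.)
In SI units: f = 2.377 PHz = 2.377·10^15 Hz.
Apply λ = c/f: λ = 1.261·10^-7 m.
Converting to nm: λ = 126.1 nm ≈ 126 nm.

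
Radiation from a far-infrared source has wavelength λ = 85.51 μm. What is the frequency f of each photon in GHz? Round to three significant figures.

3510 GHz

Take c = 2.99792458 × 10^8 m/s.
In SI units: λ = 85.51 μm = 8.551 × 10^-5 m.
The photon relation is f = c/λ, giving f = 3.506 × 10^12 Hz.
Converting to GHz: f = 3506 GHz ≈ 3510 GHz.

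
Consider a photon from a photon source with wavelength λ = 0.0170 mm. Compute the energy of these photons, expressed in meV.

72.9 meV

First convert: λ = 0.0170 mm = 1.70e-5 m.
The photon relation is E = hc/λ, giving E = 1.168e-20 J.
Converting to meV: E = 72.93 meV ≈ 72.9 meV.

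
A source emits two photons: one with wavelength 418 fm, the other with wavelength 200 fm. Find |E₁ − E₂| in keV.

Using E = hc/λ: E₁ = 4.752 × 10^-13 J, E₂ = 9.932 × 10^-13 J.
|ΔE| = |4.752 × 10^-13 − 9.932 × 10^-13| = 5.18 × 10^-13 J = 3230 keV.

3230 keV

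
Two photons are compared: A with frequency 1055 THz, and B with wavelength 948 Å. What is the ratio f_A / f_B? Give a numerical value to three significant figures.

0.334

f_A = 1.055 × 10^15 Hz (from frequency = 1055 THz, via f given directly).
f_B = 3.162 × 10^15 Hz (from wavelength = 948 Å, via f = c/λ).
Ratio = 1.055 × 10^15 / 3.162 × 10^15 = 0.334.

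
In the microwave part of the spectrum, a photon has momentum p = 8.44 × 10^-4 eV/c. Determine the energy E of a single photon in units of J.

First convert: p = 8.44 × 10^-4 eV/c = 4.5106 × 10^-31 kg·m/s.
Since E = pc for a photon, E = 1.352 × 10^-22 J.
So E ≈ 1.35 × 10^-22 J.

1.35 × 10^-22 J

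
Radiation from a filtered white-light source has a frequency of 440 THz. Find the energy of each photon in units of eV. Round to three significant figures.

1.82 eV

Use h = 6.62607015e-34 J·s, 1 eV = 1.602176634e-19 J.
First convert: f = 440 THz = 4.4e14 Hz.
For a photon E = hf, so E = 2.915e-19 J.
Converting to eV: E = 1.820 eV ≈ 1.82 eV.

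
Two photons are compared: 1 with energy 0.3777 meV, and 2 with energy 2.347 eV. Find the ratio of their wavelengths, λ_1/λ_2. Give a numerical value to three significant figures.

λ_1 = 0.003283 m (from energy = 0.3777 meV, via λ = hc/E).
λ_2 = 5.283e-7 m (from energy = 2.347 eV, via λ = hc/E).
Ratio = 0.003283 / 5.283e-7 = 6210.

6210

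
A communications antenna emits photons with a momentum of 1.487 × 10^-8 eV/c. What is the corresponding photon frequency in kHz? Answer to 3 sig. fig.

(h = 6.62607015 × 10^-34 J·s, c = 2.99792458 × 10^8 m/s, 1 eV = 1.602176634 × 10^-19 J.)
Convert to SI: p = 1.487 × 10^-8 eV/c = 7.9470 × 10^-36 kg·m/s.
Since f = pc/h for a photon, f = 3.596 × 10^6 Hz.
Converting to kHz: f = 3596 kHz ≈ 3600 kHz.

3600 kHz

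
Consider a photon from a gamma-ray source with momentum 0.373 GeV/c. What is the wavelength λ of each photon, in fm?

3.32 fm

Take h = 6.62607015 × 10^-34 J·s, c = 2.99792458 × 10^8 m/s, 1 eV = 1.602176634 × 10^-19 J.
In SI units: p = 0.373 GeV/c = 1.9934 × 10^-19 kg·m/s.
Since λ = h/p for a photon, λ = 3.324 × 10^-15 m.
Converting to fm: λ = 3.324 fm ≈ 3.32 fm.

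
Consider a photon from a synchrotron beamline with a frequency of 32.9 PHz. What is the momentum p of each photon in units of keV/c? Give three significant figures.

0.136 keV/c

Use h = 6.62607015e-34 J·s, c = 2.99792458e8 m/s, 1 eV = 1.602176634e-19 J.
First convert: f = 32.9 PHz = 3.29e16 Hz.
The photon relation is p = hf/c, giving p = 7.272e-26 kg·m/s.
Converting to keV/c: p = 0.1361 keV/c ≈ 0.136 keV/c.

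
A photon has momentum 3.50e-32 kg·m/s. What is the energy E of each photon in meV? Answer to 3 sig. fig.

0.0655 meV

Take c = 2.99792458e8 m/s, 1 eV = 1.602176634e-19 J.
Since E = pc for a photon, E = 1.049e-23 J.
Converting to meV: E = 0.06549 meV ≈ 0.0655 meV.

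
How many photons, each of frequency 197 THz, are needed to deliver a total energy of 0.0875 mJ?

Per-photon energy: E = 1.305e-19 J (from frequency = 197 THz).
N = E_total / E_photon = 8.75e-5 J / 1.305e-19 J = 6.70e14.

6.70e14 photons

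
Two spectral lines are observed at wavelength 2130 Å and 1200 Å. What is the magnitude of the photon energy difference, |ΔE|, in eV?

4.51 eV

Using E = hc/λ: E₁ = 9.3260 × 10^-19 J, E₂ = 1.6554 × 10^-18 J.
|ΔE| = |9.3260 × 10^-19 − 1.6554 × 10^-18| = 7.23 × 10^-19 J = 4.51 eV.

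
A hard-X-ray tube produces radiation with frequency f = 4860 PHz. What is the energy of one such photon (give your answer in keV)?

Take h = 6.62607015 × 10^-34 J·s, 1 eV = 1.602176634 × 10^-19 J.
Convert to SI: f = 4860 PHz = 4.86 × 10^18 Hz.
Apply E = hf: E = 3.220 × 10^-15 J.
Converting to keV: E = 20.10 keV ≈ 20.1 keV.

20.1 keV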